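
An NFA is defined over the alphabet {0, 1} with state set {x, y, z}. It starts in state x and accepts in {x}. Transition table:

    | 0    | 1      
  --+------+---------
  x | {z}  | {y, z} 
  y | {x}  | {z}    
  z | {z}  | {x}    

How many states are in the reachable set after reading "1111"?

3

Start in {x}.
Read '1': x→{y, z}; now {y, z}.
Read '1': y→{z}, z→{x}; now {x, z}.
Read '1': x→{y, z}, z→{x}; now {x, y, z}.
Read '1': x→{y, z}, y→{z}, z→{x}; now {x, y, z}.
That set has 3 states.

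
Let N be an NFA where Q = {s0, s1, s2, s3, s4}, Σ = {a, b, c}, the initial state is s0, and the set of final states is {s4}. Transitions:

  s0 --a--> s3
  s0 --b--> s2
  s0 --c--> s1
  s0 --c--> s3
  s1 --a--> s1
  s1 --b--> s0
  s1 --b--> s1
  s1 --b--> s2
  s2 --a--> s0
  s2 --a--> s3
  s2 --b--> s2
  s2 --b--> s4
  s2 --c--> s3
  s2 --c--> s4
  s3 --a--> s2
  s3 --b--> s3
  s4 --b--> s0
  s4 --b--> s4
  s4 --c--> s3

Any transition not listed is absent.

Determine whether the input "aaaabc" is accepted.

Yes

Start in {s0}.
Read 'a': {s0} → {s3}.
Read 'a': {s3} → {s2}.
Read 'a': {s2} → {s0, s3}.
Read 'a': {s0, s3} → {s2, s3}.
Read 'b': {s2, s3} → {s2, s3, s4}.
Read 'c': {s2, s3, s4} → {s3, s4}.
The final set {s3, s4} contains the accepting state s4.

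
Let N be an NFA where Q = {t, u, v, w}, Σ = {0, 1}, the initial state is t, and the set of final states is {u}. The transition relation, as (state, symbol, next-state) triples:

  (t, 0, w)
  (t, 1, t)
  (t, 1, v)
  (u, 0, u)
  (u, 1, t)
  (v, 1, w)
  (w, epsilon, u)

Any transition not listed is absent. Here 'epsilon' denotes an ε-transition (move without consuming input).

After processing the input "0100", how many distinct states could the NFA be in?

Start in {t}.
Read '0': t→{w}; union {w}; ε-closure = {u, w}.
Read '1': u→{t}, w→∅; now {t}.
Read '0': t→{w}; union {w}; ε-closure = {u, w}.
Read '0': u→{u}, w→∅; now {u}.
That set has 1 state.

1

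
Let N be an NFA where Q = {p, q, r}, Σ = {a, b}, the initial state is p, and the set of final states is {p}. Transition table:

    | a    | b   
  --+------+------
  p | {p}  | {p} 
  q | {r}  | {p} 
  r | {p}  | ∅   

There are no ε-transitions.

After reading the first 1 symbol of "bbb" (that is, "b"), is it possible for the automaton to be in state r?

Start in {p}.
Read 'b': p→{p}; now {p}.
State r is not in {p}.

No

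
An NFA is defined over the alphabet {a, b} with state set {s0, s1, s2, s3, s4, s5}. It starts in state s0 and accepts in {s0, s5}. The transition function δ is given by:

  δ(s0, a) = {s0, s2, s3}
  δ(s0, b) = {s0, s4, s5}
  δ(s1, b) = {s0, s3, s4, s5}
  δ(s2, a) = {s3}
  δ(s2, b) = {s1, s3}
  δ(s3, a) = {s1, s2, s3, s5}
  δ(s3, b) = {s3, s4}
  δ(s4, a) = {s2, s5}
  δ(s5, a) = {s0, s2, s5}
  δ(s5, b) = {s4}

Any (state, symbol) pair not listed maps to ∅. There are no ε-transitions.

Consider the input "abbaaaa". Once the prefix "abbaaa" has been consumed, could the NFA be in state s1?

Start in {s0}.
Read 'a': {s0} → {s0, s2, s3}.
Read 'b': {s0, s2, s3} → {s0, s1, s3, s4, s5}.
Read 'b': {s0, s1, s3, s4, s5} → {s0, s3, s4, s5}.
Read 'a': {s0, s3, s4, s5} → {s0, s1, s2, s3, s5}.
Read 'a': {s0, s1, s2, s3, s5} → {s0, s1, s2, s3, s5}.
Read 'a': {s0, s1, s2, s3, s5} → {s0, s1, s2, s3, s5}.
State s1 is in {s0, s1, s2, s3, s5}.

Yes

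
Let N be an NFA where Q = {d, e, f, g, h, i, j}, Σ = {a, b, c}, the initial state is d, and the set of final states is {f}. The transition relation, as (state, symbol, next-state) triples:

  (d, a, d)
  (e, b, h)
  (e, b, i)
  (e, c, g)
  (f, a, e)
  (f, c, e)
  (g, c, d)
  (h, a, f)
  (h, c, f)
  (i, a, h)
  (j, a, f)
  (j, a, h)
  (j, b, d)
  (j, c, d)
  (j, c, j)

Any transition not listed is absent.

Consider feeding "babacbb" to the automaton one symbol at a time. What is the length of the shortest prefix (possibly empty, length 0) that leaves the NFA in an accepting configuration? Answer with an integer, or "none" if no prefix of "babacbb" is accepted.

none

Start in {d}.
Read 'b': {d} → ∅.
The set is empty and remains empty for the remaining 6 symbols.
No reachable set along the way intersects F.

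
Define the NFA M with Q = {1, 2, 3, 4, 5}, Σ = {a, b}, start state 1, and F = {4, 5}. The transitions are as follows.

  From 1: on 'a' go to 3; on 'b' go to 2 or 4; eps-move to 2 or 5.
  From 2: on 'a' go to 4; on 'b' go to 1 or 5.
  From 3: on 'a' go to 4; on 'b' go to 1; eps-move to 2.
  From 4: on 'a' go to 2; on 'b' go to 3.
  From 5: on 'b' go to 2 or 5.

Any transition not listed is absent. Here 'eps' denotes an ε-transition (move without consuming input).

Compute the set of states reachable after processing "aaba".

{2, 3, 4}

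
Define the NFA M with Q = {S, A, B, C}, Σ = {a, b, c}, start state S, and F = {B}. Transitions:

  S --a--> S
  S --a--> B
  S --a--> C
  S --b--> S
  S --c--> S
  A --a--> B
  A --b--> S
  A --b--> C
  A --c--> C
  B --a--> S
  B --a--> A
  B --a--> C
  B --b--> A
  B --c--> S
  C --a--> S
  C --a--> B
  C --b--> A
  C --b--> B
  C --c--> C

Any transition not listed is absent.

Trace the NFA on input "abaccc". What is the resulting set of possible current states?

{S, C}

Start in {S}.
Read 'a': S→{S, B, C}; now {S, B, C}.
Read 'b': S→{S}, B→{A}, C→{A, B}; now {S, A, B}.
Read 'a': S→{S, B, C}, A→{B}, B→{S, A, C}; now {S, A, B, C}.
Read 'c': S→{S}, A→{C}, B→{S}, C→{C}; now {S, C}.
Read 'c': S→{S}, C→{C}; now {S, C}.
Read 'c': S→{S}, C→{C}; now {S, C}.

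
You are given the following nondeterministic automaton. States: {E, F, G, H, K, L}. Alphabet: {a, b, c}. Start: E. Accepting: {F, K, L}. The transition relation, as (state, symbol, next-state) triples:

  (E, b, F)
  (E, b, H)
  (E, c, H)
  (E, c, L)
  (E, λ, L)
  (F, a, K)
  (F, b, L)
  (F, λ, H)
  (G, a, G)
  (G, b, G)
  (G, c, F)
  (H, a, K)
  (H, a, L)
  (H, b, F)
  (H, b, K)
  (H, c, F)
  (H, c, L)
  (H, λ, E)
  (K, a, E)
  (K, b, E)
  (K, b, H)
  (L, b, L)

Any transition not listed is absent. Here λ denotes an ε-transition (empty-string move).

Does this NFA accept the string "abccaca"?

No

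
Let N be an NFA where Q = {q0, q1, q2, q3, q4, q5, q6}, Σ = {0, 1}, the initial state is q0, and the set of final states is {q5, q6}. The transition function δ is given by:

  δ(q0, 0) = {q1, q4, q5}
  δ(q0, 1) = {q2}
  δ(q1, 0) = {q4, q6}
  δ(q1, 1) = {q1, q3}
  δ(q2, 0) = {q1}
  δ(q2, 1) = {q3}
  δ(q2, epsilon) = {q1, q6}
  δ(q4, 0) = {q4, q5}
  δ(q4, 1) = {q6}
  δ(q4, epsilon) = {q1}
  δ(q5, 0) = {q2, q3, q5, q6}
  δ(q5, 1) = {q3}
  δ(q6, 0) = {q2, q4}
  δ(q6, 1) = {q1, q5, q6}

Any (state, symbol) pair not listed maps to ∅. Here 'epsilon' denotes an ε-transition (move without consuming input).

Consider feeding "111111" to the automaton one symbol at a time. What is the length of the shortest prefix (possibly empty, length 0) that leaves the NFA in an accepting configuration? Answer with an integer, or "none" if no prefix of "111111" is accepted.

1

Start in {q0}.
Read '1': {q0} → {q1, q2, q6}.
None of the earlier sets intersect F, but {q1, q2, q6} does.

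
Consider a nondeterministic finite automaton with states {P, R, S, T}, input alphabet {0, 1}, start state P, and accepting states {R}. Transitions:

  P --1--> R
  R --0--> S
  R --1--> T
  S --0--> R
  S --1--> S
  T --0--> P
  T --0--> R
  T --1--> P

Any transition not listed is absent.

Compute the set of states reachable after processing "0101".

∅

Start in {P}.
Read '0': P→∅; now ∅.
The set is empty and remains empty for the remaining 3 symbols.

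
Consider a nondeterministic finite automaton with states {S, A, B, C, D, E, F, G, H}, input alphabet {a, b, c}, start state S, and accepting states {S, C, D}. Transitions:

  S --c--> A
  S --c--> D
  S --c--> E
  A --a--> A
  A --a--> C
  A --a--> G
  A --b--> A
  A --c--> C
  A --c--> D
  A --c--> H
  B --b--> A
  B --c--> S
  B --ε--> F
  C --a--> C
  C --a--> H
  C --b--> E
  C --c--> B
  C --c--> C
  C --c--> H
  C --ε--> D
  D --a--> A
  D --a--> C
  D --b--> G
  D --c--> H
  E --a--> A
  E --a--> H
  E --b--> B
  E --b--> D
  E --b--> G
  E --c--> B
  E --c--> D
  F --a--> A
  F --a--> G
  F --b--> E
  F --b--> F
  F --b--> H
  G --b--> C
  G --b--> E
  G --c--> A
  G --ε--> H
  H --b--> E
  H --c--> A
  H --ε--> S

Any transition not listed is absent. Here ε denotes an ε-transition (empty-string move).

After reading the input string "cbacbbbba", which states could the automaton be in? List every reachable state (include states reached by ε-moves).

{S, A, C, D, G, H}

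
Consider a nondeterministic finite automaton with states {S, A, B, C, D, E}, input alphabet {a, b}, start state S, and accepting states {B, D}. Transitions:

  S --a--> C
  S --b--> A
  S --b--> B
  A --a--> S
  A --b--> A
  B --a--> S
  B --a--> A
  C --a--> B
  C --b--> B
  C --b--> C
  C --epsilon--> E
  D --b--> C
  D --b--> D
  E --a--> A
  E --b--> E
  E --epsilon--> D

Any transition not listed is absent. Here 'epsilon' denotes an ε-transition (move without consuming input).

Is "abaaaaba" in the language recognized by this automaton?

Start in {S}.
Read 'a': {S} → {C, D, E}.
Read 'b': {C, D, E} → {B, C, D, E}.
Read 'a': {B, C, D, E} → {S, A, B}.
Read 'a': {S, A, B} → {S, A, C, D, E}.
Read 'a': {S, A, C, D, E} → {S, A, B, C, D, E}.
Read 'a': {S, A, B, C, D, E} → {S, A, B, C, D, E}.
Read 'b': {S, A, B, C, D, E} → {A, B, C, D, E}.
Read 'a': {A, B, C, D, E} → {S, A, B}.
The final set {S, A, B} contains the accepting state B.

Yes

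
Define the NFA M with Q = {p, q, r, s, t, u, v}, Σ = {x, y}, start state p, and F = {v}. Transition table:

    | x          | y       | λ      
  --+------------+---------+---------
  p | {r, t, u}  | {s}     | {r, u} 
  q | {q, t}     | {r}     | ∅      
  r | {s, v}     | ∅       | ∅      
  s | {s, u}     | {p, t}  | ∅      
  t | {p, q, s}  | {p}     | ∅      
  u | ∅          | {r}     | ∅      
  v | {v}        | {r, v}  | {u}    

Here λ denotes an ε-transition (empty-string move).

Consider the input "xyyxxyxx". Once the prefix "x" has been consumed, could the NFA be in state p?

No

Start: ε-closure({p}) = {p, r, u}.
Read 'x': {p, r, u} → {r, s, t, u, v}.
State p is not in {r, s, t, u, v}.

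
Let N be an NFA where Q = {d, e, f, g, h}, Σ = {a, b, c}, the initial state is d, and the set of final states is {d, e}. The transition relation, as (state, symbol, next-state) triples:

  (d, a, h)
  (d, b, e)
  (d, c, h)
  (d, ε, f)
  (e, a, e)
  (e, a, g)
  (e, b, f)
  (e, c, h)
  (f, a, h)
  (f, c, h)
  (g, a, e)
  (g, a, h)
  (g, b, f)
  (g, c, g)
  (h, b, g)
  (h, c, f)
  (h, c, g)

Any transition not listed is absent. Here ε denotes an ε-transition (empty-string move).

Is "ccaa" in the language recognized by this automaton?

Yes

Start: ε-closure({d}) = {d, f}.
Read 'c': {d, f} → {h}.
Read 'c': {h} → {f, g}.
Read 'a': {f, g} → {e, h}.
Read 'a': {e, h} → {e, g}.
The final set {e, g} contains the accepting state e.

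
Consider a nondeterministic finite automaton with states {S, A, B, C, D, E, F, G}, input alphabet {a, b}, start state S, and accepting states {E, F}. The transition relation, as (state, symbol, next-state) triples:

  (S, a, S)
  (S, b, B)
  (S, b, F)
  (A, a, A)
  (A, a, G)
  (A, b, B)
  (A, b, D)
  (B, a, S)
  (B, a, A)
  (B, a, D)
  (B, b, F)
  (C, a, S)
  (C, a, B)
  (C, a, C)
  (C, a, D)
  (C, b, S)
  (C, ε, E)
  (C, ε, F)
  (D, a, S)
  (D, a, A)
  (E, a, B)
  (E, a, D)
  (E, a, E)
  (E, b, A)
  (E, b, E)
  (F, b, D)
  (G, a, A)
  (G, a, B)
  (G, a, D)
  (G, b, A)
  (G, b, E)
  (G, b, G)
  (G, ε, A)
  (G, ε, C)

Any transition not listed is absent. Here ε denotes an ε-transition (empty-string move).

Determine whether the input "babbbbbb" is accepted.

Start in {S}.
Read 'b': S→{B, F}; now {B, F}.
Read 'a': B→{S, A, D}, F→∅; now {S, A, D}.
Read 'b': S→{B, F}, A→{B, D}, D→∅; now {B, D, F}.
Read 'b': B→{F}, D→∅, F→{D}; now {D, F}.
Read 'b': D→∅, F→{D}; now {D}.
Read 'b': D→∅; now ∅.
The set is empty and remains empty for the remaining 2 symbols.
The final set ∅ contains no accepting state.

No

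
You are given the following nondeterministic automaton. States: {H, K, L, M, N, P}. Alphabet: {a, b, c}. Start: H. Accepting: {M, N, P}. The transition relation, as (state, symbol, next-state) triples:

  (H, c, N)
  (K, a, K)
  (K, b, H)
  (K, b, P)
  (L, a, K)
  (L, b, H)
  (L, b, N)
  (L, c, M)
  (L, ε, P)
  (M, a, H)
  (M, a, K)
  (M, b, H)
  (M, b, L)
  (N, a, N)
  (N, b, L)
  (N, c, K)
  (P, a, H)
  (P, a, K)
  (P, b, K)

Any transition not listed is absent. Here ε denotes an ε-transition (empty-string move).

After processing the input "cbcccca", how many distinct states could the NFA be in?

0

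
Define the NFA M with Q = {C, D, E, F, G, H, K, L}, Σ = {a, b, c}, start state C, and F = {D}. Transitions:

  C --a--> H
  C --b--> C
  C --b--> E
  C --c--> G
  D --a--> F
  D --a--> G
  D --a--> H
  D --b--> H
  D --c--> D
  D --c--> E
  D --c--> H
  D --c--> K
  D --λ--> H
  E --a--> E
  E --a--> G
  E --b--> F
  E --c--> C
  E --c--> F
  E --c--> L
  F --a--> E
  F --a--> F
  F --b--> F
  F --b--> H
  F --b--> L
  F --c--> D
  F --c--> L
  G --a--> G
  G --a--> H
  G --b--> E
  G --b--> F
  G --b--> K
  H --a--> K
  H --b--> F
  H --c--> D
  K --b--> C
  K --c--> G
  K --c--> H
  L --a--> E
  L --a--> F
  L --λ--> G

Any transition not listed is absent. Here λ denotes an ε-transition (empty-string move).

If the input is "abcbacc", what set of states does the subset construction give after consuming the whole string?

Start in {C}.
Read 'a': C→{H}; now {H}.
Read 'b': H→{F}; now {F}.
Read 'c': F→{D, L}; union {D, L}; ε-closure = {D, G, H, L}.
Read 'b': D→{H}, G→{E, F, K}, H→{F}, L→∅; now {E, F, H, K}.
Read 'a': E→{E, G}, F→{E, F}, H→{K}, K→∅; now {E, F, G, K}.
Read 'c': E→{C, F, L}, F→{D, L}, G→∅, K→{G, H}; now {C, D, F, G, H, L}.
Read 'c': C→{G}, D→{D, E, H, K}, F→{D, L}, G→∅, H→{D}, L→∅; now {D, E, G, H, K, L}.

{D, E, G, H, K, L}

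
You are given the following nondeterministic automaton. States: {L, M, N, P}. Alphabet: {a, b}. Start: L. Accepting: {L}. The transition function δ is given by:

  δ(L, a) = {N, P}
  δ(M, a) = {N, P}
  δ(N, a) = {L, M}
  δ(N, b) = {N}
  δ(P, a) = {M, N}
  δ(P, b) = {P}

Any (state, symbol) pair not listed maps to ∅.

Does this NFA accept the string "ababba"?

Yes

Start in {L}.
Read 'a': L→{N, P}; now {N, P}.
Read 'b': N→{N}, P→{P}; now {N, P}.
Read 'a': N→{L, M}, P→{M, N}; now {L, M, N}.
Read 'b': L→∅, M→∅, N→{N}; now {N}.
Read 'b': N→{N}; now {N}.
Read 'a': N→{L, M}; now {L, M}.
The final set {L, M} contains the accepting state L.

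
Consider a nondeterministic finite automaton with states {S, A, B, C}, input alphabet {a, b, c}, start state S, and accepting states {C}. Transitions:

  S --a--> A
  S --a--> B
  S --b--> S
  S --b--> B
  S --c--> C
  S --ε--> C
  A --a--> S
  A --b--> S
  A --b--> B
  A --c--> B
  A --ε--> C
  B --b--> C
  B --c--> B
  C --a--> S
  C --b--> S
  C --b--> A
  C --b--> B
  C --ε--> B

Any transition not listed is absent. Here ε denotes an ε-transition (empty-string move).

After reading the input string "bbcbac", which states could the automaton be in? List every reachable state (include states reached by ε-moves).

Start: ε-closure({S}) = {S, B, C}.
Read 'b': {S, B, C} → {S, A, B, C}.
Read 'b': {S, A, B, C} → {S, A, B, C}.
Read 'c': {S, A, B, C} → {B, C}.
Read 'b': {B, C} → {S, A, B, C}.
Read 'a': {S, A, B, C} → {S, A, B, C}.
Read 'c': {S, A, B, C} → {B, C}.

{B, C}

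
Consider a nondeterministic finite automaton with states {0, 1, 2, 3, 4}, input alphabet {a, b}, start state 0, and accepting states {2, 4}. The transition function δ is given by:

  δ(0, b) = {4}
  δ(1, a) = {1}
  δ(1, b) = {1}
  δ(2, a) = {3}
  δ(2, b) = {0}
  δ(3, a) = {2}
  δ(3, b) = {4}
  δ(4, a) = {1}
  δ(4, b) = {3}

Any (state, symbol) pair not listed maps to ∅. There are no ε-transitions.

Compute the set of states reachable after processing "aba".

∅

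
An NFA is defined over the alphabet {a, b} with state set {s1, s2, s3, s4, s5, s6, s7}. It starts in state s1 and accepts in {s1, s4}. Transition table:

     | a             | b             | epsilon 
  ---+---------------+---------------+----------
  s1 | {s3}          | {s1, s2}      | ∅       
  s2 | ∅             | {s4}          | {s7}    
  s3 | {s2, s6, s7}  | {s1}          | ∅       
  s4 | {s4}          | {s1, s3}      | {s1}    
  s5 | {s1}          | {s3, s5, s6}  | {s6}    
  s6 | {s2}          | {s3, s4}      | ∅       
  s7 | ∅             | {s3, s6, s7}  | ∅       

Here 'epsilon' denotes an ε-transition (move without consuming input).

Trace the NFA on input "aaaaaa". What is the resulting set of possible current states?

∅

Start in {s1}.
Read 'a': s1→{s3}; now {s3}.
Read 'a': s3→{s2, s6, s7}; now {s2, s6, s7}.
Read 'a': s2→∅, s6→{s2}, s7→∅; union {s2}; ε-closure = {s2, s7}.
Read 'a': s2→∅, s7→∅; now ∅.
The set is empty and remains empty for the remaining 2 symbols.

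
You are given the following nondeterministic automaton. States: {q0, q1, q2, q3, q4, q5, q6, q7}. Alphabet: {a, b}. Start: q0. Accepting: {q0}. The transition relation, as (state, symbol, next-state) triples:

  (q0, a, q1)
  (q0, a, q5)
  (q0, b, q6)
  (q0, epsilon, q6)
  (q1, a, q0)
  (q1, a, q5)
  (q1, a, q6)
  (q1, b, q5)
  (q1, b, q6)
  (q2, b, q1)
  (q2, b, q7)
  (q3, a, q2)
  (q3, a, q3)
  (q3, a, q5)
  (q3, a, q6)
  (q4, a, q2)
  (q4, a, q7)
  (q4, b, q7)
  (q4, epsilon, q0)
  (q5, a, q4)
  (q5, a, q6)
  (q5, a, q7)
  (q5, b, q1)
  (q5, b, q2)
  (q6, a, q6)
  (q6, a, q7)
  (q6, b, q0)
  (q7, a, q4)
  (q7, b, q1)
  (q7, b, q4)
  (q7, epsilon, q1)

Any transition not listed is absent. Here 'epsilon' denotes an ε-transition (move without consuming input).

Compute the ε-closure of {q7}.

{q1, q7}

Begin with {q7}.
ε-move q7 → q1; add q1.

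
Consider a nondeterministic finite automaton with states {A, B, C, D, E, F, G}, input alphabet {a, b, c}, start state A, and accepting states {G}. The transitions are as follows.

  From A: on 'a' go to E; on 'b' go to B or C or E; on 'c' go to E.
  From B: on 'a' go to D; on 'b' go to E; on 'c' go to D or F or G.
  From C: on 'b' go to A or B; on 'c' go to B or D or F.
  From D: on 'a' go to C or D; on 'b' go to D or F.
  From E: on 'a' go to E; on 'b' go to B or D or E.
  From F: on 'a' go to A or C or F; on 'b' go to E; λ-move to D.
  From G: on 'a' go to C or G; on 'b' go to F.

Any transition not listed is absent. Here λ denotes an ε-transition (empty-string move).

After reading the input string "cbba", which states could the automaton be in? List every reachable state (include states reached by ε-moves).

Start in {A}.
Read 'c': {A} → {E}.
Read 'b': {E} → {B, D, E}.
Read 'b': {B, D, E} → {B, D, E, F}.
Read 'a': {B, D, E, F} → {A, C, D, E, F}.

{A, C, D, E, F}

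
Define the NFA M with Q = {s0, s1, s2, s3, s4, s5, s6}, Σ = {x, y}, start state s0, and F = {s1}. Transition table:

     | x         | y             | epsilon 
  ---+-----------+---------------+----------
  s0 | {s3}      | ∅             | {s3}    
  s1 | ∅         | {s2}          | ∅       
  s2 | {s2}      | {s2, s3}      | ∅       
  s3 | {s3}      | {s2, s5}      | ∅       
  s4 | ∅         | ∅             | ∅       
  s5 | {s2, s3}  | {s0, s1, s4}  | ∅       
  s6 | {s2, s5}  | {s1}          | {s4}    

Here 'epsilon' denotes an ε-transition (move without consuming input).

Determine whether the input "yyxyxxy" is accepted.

No

Start: ε-closure({s0}) = {s0, s3}.
Read 'y': {s0, s3} → {s2, s5}.
Read 'y': {s2, s5} → {s0, s1, s2, s3, s4}.
Read 'x': {s0, s1, s2, s3, s4} → {s2, s3}.
Read 'y': {s2, s3} → {s2, s3, s5}.
Read 'x': {s2, s3, s5} → {s2, s3}.
Read 'x': {s2, s3} → {s2, s3}.
Read 'y': {s2, s3} → {s2, s3, s5}.
The final set {s2, s3, s5} contains no accepting state.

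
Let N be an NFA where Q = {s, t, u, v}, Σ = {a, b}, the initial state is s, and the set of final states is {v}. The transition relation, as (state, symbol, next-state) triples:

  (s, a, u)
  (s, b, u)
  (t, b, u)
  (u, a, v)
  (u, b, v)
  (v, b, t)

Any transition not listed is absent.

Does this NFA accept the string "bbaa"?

Start in {s}.
Read 'b': {s} → {u}.
Read 'b': {u} → {v}.
Read 'a': {v} → ∅.
The set is empty and remains empty for the remaining 1 symbol.
The final set ∅ contains no accepting state.

No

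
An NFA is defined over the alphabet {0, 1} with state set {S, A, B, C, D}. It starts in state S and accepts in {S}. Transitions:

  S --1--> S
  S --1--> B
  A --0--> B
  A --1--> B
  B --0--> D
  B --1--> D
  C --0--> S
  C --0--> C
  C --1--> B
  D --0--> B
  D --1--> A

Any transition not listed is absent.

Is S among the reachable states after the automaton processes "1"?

Start in {S}.
Read '1': {S} → {S, B}.
State S is in {S, B}.

Yes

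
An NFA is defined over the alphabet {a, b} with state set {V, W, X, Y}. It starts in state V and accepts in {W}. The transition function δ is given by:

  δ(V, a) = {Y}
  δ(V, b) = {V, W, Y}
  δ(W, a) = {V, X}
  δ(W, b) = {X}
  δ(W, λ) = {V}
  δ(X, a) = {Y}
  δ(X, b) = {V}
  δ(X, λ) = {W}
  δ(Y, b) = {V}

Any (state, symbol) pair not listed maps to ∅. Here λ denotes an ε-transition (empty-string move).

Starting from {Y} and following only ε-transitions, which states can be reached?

Begin with {Y}.
No ε-moves leave this set, so the closure equals the set itself.

{Y}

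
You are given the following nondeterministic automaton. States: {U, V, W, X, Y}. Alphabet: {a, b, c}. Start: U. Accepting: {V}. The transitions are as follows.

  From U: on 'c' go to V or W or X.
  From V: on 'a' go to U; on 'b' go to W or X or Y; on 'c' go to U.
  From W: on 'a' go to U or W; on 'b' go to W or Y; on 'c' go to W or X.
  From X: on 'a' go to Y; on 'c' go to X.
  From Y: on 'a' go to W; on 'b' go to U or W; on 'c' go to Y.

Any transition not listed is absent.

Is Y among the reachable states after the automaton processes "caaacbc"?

Yes

Start in {U}.
Read 'c': {U} → {V, W, X}.
Read 'a': {V, W, X} → {U, W, Y}.
Read 'a': {U, W, Y} → {U, W}.
Read 'a': {U, W} → {U, W}.
Read 'c': {U, W} → {V, W, X}.
Read 'b': {V, W, X} → {W, X, Y}.
Read 'c': {W, X, Y} → {W, X, Y}.
State Y is in {W, X, Y}.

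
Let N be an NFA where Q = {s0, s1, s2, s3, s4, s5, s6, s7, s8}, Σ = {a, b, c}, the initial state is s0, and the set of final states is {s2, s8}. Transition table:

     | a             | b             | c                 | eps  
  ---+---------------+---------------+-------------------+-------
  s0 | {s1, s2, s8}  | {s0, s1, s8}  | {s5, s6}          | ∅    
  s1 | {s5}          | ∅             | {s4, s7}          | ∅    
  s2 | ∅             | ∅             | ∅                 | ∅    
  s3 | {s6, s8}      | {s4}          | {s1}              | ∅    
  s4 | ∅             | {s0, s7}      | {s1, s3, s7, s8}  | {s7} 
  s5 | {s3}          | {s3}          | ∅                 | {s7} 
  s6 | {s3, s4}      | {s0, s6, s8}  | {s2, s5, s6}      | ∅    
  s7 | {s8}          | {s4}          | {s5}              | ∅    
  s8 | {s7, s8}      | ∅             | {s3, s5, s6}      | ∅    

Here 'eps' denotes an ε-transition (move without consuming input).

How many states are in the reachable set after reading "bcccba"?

7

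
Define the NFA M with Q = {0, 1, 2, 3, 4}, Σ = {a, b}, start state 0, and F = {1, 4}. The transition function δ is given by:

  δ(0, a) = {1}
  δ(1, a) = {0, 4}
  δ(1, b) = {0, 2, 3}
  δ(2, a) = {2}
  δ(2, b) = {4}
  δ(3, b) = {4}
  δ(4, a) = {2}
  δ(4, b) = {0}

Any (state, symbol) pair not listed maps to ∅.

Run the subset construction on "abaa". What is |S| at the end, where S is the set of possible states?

3

Start in {0}.
Read 'a': {0} → {1}.
Read 'b': {1} → {0, 2, 3}.
Read 'a': {0, 2, 3} → {1, 2}.
Read 'a': {1, 2} → {0, 2, 4}.
That set has 3 states.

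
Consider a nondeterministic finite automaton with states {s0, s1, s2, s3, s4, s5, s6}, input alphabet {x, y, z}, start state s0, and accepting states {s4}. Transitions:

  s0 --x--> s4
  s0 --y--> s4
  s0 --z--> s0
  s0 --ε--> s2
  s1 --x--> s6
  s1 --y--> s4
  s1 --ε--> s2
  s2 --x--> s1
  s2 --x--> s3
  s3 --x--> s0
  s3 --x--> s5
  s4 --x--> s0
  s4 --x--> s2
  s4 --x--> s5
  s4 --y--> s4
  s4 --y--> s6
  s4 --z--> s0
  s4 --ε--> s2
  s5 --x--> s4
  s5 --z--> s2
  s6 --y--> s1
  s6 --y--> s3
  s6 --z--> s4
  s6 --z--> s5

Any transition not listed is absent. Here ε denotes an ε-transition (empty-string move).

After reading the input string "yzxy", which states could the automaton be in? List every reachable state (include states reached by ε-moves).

Start: ε-closure({s0}) = {s0, s2}.
Read 'y': {s0, s2} → {s2, s4}.
Read 'z': {s2, s4} → {s0, s2}.
Read 'x': {s0, s2} → {s1, s2, s3, s4}.
Read 'y': {s1, s2, s3, s4} → {s2, s4, s6}.

{s2, s4, s6}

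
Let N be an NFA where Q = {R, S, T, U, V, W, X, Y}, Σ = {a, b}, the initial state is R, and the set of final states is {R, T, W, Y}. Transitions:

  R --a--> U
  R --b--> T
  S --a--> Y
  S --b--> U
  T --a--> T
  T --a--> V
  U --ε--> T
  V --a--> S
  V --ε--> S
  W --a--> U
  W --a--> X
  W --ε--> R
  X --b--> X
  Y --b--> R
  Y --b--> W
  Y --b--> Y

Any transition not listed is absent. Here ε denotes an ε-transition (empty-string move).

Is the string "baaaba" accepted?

Start in {R}.
Read 'b': {R} → {T}.
Read 'a': {T} → {S, T, V}.
Read 'a': {S, T, V} → {S, T, V, Y}.
Read 'a': {S, T, V, Y} → {S, T, V, Y}.
Read 'b': {S, T, V, Y} → {R, T, U, W, Y}.
Read 'a': {R, T, U, W, Y} → {S, T, U, V, X}.
The final set {S, T, U, V, X} contains the accepting state T.

Yes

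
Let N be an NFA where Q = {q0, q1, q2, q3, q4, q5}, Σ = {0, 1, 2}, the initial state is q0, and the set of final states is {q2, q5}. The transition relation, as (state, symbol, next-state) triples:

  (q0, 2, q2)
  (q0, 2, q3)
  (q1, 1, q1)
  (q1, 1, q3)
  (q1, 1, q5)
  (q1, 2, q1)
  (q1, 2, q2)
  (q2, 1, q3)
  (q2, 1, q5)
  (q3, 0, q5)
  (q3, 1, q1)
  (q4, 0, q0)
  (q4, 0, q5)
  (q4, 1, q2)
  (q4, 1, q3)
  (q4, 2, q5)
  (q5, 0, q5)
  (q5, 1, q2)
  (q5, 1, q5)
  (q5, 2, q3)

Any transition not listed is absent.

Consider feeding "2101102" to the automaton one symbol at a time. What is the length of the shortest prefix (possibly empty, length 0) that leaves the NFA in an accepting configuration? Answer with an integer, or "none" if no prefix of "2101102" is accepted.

1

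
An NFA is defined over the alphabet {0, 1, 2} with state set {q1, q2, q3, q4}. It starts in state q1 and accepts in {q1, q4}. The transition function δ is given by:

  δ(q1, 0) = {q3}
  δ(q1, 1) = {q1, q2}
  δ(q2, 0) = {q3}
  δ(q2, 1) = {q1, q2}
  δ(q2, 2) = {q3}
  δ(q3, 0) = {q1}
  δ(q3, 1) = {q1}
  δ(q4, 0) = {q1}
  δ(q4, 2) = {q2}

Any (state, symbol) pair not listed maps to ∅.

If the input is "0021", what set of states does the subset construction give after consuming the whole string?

∅

Start in {q1}.
Read '0': q1→{q3}; now {q3}.
Read '0': q3→{q1}; now {q1}.
Read '2': q1→∅; now ∅.
The set is empty and remains empty for the remaining 1 symbol.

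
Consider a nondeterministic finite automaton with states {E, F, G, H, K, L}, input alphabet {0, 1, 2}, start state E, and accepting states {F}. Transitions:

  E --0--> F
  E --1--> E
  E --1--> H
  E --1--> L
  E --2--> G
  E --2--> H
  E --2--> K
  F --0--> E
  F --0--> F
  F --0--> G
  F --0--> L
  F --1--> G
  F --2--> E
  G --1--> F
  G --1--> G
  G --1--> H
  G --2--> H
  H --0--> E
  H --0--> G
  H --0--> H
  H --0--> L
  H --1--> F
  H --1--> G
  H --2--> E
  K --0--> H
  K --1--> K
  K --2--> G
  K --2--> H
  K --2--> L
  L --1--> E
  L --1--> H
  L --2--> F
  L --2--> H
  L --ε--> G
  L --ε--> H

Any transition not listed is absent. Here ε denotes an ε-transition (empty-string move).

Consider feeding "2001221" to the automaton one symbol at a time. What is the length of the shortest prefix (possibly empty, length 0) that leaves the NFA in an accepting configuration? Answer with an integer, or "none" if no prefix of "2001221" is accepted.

Start in {E}.
Read '2': {E} → {G, H, K}.
Read '0': {G, H, K} → {E, G, H, L}.
Read '0': {E, G, H, L} → {E, F, G, H, L}.
None of the earlier sets intersect F, but {E, F, G, H, L} does.

3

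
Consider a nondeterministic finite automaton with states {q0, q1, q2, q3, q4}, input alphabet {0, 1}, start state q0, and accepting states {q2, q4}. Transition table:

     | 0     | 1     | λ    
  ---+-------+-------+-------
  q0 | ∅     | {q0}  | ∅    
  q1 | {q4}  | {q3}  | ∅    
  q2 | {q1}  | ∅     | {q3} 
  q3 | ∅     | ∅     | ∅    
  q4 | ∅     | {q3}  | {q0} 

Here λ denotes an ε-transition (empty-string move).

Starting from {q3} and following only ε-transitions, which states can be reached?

Begin with {q3}.
No ε-moves leave this set, so the closure equals the set itself.

{q3}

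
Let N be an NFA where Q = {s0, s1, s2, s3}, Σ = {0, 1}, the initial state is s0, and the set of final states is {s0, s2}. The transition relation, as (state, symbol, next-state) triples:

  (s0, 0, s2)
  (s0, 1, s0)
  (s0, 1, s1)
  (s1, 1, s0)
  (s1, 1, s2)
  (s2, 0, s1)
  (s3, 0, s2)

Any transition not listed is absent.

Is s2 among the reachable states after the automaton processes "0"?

Start in {s0}.
Read '0': s0→{s2}; now {s2}.
State s2 is in {s2}.

Yes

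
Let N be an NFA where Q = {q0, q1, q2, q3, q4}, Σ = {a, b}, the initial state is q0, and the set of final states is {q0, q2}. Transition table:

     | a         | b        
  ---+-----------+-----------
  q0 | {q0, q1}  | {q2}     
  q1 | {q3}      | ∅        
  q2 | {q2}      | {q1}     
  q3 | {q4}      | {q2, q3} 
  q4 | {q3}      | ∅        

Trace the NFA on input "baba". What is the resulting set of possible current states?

Start in {q0}.
Read 'b': q0→{q2}; now {q2}.
Read 'a': q2→{q2}; now {q2}.
Read 'b': q2→{q1}; now {q1}.
Read 'a': q1→{q3}; now {q3}.

{q3}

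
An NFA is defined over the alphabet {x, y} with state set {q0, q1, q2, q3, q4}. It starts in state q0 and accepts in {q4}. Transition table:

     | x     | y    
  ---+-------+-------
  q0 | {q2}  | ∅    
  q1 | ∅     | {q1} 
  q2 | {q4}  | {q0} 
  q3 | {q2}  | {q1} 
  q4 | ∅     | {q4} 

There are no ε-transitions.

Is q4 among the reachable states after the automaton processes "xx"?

Yes

Start in {q0}.
Read 'x': q0→{q2}; now {q2}.
Read 'x': q2→{q4}; now {q4}.
State q4 is in {q4}.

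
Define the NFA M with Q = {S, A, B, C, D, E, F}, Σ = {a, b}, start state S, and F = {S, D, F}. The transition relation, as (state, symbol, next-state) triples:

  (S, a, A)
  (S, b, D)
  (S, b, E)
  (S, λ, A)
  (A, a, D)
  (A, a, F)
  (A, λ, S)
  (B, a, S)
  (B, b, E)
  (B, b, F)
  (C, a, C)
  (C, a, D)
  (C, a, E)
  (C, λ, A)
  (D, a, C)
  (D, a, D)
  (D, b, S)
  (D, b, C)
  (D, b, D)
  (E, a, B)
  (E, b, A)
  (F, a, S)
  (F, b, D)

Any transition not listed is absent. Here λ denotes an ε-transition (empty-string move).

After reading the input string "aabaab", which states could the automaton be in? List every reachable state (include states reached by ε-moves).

{S, A, C, D, E, F}

Start: ε-closure({S}) = {S, A}.
Read 'a': S→{A}, A→{D, F}; union {A, D, F}; ε-closure = {S, A, D, F}.
Read 'a': S→{A}, A→{D, F}, D→{C, D}, F→{S}; now {S, A, C, D, F}.
Read 'b': S→{D, E}, A→∅, C→∅, D→{S, C, D}, F→{D}; union {S, C, D, E}; ε-closure = {S, A, C, D, E}.
Read 'a': S→{A}, A→{D, F}, C→{C, D, E}, D→{C, D}, E→{B}; union {A, B, C, D, E, F}; ε-closure = {S, A, B, C, D, E, F}.
Read 'a': S→{A}, A→{D, F}, B→{S}, C→{C, D, E}, D→{C, D}, E→{B}, F→{S}; now {S, A, B, C, D, E, F}.
Read 'b': S→{D, E}, A→∅, B→{E, F}, C→∅, D→{S, C, D}, E→{A}, F→{D}; now {S, A, C, D, E, F}.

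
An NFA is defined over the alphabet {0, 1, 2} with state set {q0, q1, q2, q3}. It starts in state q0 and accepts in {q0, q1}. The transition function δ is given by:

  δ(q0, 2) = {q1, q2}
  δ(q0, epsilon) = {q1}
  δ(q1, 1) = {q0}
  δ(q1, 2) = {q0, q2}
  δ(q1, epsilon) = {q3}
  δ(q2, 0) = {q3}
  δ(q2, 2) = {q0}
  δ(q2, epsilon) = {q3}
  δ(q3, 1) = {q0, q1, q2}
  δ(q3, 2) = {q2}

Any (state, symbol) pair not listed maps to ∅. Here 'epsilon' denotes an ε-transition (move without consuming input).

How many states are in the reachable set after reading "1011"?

Start: ε-closure({q0}) = {q0, q1, q3}.
Read '1': {q0, q1, q3} → {q0, q1, q2, q3}.
Read '0': {q0, q1, q2, q3} → {q3}.
Read '1': {q3} → {q0, q1, q2, q3}.
Read '1': {q0, q1, q2, q3} → {q0, q1, q2, q3}.
That set has 4 states.

4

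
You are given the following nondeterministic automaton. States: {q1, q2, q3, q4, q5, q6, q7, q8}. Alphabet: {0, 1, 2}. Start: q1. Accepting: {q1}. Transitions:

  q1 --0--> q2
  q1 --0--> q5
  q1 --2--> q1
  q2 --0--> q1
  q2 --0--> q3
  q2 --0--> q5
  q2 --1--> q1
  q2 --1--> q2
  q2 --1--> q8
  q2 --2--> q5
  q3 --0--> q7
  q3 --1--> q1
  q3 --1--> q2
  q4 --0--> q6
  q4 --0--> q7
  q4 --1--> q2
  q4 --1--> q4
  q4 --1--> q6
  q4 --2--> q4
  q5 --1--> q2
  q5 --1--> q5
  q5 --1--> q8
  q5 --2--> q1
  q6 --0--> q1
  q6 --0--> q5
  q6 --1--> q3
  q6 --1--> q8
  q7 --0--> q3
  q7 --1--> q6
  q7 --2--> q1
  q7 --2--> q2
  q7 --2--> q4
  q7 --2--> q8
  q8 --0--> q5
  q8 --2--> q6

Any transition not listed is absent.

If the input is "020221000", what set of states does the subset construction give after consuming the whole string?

Start in {q1}.
Read '0': q1→{q2, q5}; now {q2, q5}.
Read '2': q2→{q5}, q5→{q1}; now {q1, q5}.
Read '0': q1→{q2, q5}, q5→∅; now {q2, q5}.
Read '2': q2→{q5}, q5→{q1}; now {q1, q5}.
Read '2': q1→{q1}, q5→{q1}; now {q1}.
Read '1': q1→∅; now ∅.
The set is empty and remains empty for the remaining 3 symbols.

∅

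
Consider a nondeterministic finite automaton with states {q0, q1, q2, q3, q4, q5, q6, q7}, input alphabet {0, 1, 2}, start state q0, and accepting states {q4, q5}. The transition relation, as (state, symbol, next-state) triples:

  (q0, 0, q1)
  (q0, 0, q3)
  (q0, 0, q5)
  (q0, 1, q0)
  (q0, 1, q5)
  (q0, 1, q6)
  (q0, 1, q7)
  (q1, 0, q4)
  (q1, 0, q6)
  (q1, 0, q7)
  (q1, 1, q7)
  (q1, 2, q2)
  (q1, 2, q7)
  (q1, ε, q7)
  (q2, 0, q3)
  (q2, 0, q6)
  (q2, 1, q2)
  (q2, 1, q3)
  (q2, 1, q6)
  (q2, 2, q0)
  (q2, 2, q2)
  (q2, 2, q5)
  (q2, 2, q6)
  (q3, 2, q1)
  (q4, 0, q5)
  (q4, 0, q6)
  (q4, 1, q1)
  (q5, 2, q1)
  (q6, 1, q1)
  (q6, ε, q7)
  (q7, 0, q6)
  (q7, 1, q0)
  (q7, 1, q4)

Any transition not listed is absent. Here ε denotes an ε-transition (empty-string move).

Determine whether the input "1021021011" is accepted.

Yes

Start in {q0}.
Read '1': {q0} → {q0, q5, q6, q7}.
Read '0': {q0, q5, q6, q7} → {q1, q3, q5, q6, q7}.
Read '2': {q1, q3, q5, q6, q7} → {q1, q2, q7}.
Read '1': {q1, q2, q7} → {q0, q2, q3, q4, q6, q7}.
Read '0': {q0, q2, q3, q4, q6, q7} → {q1, q3, q5, q6, q7}.
Read '2': {q1, q3, q5, q6, q7} → {q1, q2, q7}.
Read '1': {q1, q2, q7} → {q0, q2, q3, q4, q6, q7}.
Read '0': {q0, q2, q3, q4, q6, q7} → {q1, q3, q5, q6, q7}.
Read '1': {q1, q3, q5, q6, q7} → {q0, q1, q4, q7}.
Read '1': {q0, q1, q4, q7} → {q0, q1, q4, q5, q6, q7}.
The final set {q0, q1, q4, q5, q6, q7} contains the accepting states q4, q5.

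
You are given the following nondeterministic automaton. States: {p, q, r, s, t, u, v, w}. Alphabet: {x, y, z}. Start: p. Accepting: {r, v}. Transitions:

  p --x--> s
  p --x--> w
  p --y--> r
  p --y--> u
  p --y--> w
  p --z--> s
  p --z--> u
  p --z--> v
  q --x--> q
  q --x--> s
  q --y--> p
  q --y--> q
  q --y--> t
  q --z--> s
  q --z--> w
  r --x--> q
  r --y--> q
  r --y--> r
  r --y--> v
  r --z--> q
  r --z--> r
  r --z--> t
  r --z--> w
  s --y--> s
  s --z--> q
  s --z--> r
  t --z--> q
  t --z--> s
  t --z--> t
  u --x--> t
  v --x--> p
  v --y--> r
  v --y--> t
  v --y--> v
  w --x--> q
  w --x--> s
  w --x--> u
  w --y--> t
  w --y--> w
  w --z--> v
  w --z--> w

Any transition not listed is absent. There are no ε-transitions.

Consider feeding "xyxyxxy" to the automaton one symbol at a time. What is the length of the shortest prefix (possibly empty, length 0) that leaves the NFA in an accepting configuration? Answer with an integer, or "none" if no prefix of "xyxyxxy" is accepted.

Start in {p}.
Read 'x': {p} → {s, w}.
Read 'y': {s, w} → {s, t, w}.
Read 'x': {s, t, w} → {q, s, u}.
Read 'y': {q, s, u} → {p, q, s, t}.
Read 'x': {p, q, s, t} → {q, s, w}.
Read 'x': {q, s, w} → {q, s, u}.
Read 'y': {q, s, u} → {p, q, s, t}.
No reachable set along the way intersects F.

none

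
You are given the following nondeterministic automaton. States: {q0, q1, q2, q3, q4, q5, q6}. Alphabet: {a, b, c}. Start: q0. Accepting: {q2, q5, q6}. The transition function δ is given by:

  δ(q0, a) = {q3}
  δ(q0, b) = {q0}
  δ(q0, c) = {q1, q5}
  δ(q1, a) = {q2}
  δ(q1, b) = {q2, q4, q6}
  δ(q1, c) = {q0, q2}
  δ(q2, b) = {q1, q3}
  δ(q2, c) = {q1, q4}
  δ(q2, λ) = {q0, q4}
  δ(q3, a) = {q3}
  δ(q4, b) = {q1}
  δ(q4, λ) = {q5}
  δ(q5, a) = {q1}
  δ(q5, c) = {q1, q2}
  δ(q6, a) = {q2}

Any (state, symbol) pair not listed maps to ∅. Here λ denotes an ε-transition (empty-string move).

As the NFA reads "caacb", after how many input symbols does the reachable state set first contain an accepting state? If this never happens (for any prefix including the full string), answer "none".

Start in {q0}.
Read 'c': {q0} → {q1, q5}.
None of the earlier sets intersect F, but {q1, q5} does.

1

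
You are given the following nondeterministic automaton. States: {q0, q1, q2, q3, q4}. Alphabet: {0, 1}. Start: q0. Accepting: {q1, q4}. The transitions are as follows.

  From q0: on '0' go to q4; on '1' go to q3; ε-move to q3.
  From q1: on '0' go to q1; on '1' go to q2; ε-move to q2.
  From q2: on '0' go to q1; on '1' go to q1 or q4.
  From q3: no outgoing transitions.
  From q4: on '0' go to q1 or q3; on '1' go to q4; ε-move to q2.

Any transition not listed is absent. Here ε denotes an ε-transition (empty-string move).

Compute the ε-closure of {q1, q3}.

Begin with {q1, q3}.
ε-move q1 → q2; add q2.

{q1, q2, q3}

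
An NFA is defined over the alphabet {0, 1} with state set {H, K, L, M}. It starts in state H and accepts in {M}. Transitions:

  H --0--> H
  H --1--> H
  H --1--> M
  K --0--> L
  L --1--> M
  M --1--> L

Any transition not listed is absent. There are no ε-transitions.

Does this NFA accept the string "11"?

Start in {H}.
Read '1': {H} → {H, M}.
Read '1': {H, M} → {H, L, M}.
The final set {H, L, M} contains the accepting state M.

Yes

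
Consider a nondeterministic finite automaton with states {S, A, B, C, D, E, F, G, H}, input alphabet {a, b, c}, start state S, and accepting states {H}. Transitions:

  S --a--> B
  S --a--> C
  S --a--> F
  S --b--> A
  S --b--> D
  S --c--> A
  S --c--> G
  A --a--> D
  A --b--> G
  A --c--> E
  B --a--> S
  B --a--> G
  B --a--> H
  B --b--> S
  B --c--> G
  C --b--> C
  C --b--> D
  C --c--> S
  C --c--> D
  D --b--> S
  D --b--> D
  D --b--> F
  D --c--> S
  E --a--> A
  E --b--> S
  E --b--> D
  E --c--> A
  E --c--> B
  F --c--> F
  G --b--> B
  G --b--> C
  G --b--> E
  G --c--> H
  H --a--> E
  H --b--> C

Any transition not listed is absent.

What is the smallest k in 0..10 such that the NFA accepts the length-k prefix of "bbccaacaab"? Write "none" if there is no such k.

Start in {S}.
Read 'b': S→{A, D}; now {A, D}.
Read 'b': A→{G}, D→{S, D, F}; now {S, D, F, G}.
Read 'c': S→{A, G}, D→{S}, F→{F}, G→{H}; now {S, A, F, G, H}.
None of the earlier sets intersect F, but {S, A, F, G, H} does.

3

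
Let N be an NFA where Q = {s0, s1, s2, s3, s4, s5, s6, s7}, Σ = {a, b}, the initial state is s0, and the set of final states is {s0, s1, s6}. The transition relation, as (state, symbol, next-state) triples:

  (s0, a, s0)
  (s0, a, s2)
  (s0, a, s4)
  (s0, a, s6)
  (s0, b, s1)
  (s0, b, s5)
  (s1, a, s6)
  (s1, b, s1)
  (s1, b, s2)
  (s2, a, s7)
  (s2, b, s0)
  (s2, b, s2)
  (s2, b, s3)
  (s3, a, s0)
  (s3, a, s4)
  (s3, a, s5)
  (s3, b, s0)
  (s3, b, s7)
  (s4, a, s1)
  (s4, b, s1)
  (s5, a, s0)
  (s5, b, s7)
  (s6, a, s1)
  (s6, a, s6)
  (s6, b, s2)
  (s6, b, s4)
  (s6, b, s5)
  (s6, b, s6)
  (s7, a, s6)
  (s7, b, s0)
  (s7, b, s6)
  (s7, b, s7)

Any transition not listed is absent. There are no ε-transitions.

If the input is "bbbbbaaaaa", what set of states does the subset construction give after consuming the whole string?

{s0, s1, s2, s4, s6, s7}

Start in {s0}.
Read 'b': {s0} → {s1, s5}.
Read 'b': {s1, s5} → {s1, s2, s7}.
Read 'b': {s1, s2, s7} → {s0, s1, s2, s3, s6, s7}.
Read 'b': {s0, s1, s2, s3, s6, s7} → {s0, s1, s2, s3, s4, s5, s6, s7}.
Read 'b': {s0, s1, s2, s3, s4, s5, s6, s7} → {s0, s1, s2, s3, s4, s5, s6, s7}.
Read 'a': {s0, s1, s2, s3, s4, s5, s6, s7} → {s0, s1, s2, s4, s5, s6, s7}.
Read 'a': {s0, s1, s2, s4, s5, s6, s7} → {s0, s1, s2, s4, s6, s7}.
Read 'a': {s0, s1, s2, s4, s6, s7} → {s0, s1, s2, s4, s6, s7}.
Read 'a': {s0, s1, s2, s4, s6, s7} → {s0, s1, s2, s4, s6, s7}.
Read 'a': {s0, s1, s2, s4, s6, s7} → {s0, s1, s2, s4, s6, s7}.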